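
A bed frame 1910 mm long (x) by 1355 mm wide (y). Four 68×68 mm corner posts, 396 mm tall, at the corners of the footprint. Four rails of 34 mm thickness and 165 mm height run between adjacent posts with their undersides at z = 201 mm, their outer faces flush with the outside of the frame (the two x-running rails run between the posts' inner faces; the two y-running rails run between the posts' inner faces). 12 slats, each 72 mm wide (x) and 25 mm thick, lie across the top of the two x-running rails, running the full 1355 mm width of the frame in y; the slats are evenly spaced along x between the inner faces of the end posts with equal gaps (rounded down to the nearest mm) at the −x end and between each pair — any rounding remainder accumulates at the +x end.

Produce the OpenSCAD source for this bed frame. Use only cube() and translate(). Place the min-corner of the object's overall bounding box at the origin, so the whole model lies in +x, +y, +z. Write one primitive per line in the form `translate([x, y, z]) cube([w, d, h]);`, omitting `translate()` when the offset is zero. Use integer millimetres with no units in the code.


cube([68, 68, 396]);
translate([0, 1287, 0]) cube([68, 68, 396]);
translate([1842, 0, 0]) cube([68, 68, 396]);
translate([1842, 1287, 0]) cube([68, 68, 396]);
translate([68, 0, 201]) cube([1774, 34, 165]);
translate([68, 1321, 201]) cube([1774, 34, 165]);
translate([0, 68, 201]) cube([34, 1219, 165]);
translate([1876, 68, 201]) cube([34, 1219, 165]);
translate([138, 0, 366]) cube([72, 1355, 25]);
translate([280, 0, 366]) cube([72, 1355, 25]);
translate([422, 0, 366]) cube([72, 1355, 25]);
translate([564, 0, 366]) cube([72, 1355, 25]);
translate([706, 0, 366]) cube([72, 1355, 25]);
translate([848, 0, 366]) cube([72, 1355, 25]);
translate([990, 0, 366]) cube([72, 1355, 25]);
translate([1132, 0, 366]) cube([72, 1355, 25]);
translate([1274, 0, 366]) cube([72, 1355, 25]);
translate([1416, 0, 366]) cube([72, 1355, 25]);
translate([1558, 0, 366]) cube([72, 1355, 25]);
translate([1700, 0, 366]) cube([72, 1355, 25]);


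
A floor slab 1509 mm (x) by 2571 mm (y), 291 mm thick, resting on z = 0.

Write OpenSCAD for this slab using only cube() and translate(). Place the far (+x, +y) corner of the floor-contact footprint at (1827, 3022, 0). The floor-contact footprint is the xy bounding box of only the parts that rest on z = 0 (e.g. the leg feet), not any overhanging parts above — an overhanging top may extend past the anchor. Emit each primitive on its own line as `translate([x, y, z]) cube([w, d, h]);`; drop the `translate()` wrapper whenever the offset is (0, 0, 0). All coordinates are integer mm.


translate([318, 451, 0]) cube([1509, 2571, 291]);


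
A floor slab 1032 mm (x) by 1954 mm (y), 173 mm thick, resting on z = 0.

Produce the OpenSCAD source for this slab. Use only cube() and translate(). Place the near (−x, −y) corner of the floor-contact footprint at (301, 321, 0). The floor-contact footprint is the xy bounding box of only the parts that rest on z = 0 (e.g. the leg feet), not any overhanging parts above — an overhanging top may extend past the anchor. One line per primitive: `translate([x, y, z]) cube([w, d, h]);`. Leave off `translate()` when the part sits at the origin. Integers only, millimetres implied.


translate([301, 321, 0]) cube([1032, 1954, 173]);


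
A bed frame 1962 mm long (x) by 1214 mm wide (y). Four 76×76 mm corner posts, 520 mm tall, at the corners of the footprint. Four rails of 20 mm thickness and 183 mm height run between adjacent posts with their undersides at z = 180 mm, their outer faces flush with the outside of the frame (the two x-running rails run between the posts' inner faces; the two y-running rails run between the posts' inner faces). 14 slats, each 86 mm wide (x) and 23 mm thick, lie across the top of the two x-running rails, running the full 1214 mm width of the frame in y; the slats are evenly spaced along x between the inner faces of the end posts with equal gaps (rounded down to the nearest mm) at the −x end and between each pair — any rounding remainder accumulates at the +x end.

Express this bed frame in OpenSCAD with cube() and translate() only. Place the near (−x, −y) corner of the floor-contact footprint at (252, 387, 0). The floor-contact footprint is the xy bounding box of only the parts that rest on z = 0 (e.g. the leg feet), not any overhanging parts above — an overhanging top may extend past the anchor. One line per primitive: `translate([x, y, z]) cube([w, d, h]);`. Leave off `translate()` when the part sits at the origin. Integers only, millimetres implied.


// slat z = rail_z + rail_h = 180 + 183 = 363
// slat gap = ⌊(1810 − 14·86) / 15⌋ = 40
translate([252, 387, 0]) cube([76, 76, 520]);
translate([252, 1525, 0]) cube([76, 76, 520]);
translate([2138, 387, 0]) cube([76, 76, 520]);
translate([2138, 1525, 0]) cube([76, 76, 520]);
translate([328, 387, 180]) cube([1810, 20, 183]);
translate([328, 1581, 180]) cube([1810, 20, 183]);
translate([252, 463, 180]) cube([20, 1062, 183]);
translate([2194, 463, 180]) cube([20, 1062, 183]);
translate([368, 387, 363]) cube([86, 1214, 23]);
translate([494, 387, 363]) cube([86, 1214, 23]);
translate([620, 387, 363]) cube([86, 1214, 23]);
translate([746, 387, 363]) cube([86, 1214, 23]);
translate([872, 387, 363]) cube([86, 1214, 23]);
translate([998, 387, 363]) cube([86, 1214, 23]);
translate([1124, 387, 363]) cube([86, 1214, 23]);
translate([1250, 387, 363]) cube([86, 1214, 23]);
translate([1376, 387, 363]) cube([86, 1214, 23]);
translate([1502, 387, 363]) cube([86, 1214, 23]);
translate([1628, 387, 363]) cube([86, 1214, 23]);
translate([1754, 387, 363]) cube([86, 1214, 23]);
translate([1880, 387, 363]) cube([86, 1214, 23]);
translate([2006, 387, 363]) cube([86, 1214, 23]);


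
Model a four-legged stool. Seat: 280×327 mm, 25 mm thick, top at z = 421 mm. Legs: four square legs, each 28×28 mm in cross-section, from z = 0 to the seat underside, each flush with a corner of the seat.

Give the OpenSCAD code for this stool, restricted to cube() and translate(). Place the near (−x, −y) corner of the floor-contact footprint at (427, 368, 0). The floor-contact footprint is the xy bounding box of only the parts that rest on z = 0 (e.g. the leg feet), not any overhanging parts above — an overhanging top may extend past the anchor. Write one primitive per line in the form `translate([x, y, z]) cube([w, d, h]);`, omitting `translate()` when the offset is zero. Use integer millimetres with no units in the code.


translate([427, 368, 396]) cube([280, 327, 25]);
translate([427, 368, 0]) cube([28, 28, 396]);
translate([679, 368, 0]) cube([28, 28, 396]);
translate([427, 667, 0]) cube([28, 28, 396]);
translate([679, 667, 0]) cube([28, 28, 396]);


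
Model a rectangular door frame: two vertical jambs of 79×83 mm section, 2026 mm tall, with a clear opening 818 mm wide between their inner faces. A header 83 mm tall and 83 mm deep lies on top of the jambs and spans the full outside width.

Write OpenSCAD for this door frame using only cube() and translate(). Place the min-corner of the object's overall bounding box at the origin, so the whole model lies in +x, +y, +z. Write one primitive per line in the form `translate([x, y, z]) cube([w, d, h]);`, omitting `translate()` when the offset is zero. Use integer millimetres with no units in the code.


cube([79, 83, 2026]);
translate([897, 0, 0]) cube([79, 83, 2026]);
translate([0, 0, 2026]) cube([976, 83, 83]);


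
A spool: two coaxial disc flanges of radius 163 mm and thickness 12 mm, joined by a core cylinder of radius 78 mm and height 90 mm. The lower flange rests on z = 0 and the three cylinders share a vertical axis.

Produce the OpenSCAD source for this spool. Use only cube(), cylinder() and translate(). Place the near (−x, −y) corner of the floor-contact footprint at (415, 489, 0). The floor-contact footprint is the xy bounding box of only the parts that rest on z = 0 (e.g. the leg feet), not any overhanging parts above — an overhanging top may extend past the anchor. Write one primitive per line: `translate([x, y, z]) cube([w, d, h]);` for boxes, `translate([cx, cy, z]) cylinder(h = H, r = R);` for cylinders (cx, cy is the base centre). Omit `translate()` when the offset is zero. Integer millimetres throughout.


translate([578, 652, 0]) cylinder(h = 12, r = 163);
translate([578, 652, 12]) cylinder(h = 90, r = 78);
translate([578, 652, 102]) cylinder(h = 12, r = 163);


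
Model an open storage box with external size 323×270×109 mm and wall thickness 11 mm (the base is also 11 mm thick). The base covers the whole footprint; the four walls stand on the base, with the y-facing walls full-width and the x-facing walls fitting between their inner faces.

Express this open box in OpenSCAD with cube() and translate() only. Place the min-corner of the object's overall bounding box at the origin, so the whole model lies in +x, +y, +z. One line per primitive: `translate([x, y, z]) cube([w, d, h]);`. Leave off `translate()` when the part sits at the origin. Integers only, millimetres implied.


cube([323, 270, 11]);
translate([0, 0, 11]) cube([323, 11, 98]);
translate([0, 259, 11]) cube([323, 11, 98]);
translate([0, 11, 11]) cube([11, 248, 98]);
translate([312, 11, 11]) cube([11, 248, 98]);


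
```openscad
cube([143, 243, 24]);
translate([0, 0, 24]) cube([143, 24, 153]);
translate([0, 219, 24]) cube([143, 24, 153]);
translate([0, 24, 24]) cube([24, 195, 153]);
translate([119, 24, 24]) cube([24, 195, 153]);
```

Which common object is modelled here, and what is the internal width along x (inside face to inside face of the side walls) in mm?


An open box. The internal width is 95 mm.

A 143×243 base slab with four walls standing on it — an open box. The base is 143 mm wide and the walls are 24 mm thick, so the internal width is 143 − 2 × 24 = 95 mm.


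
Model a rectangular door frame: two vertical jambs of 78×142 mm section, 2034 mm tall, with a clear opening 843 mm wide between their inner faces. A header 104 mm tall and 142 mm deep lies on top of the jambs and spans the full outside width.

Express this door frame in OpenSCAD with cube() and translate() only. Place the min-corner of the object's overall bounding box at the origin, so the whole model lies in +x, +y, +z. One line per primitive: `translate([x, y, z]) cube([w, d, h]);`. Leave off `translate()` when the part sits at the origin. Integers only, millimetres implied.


cube([78, 142, 2034]);
translate([921, 0, 0]) cube([78, 142, 2034]);
translate([0, 0, 2034]) cube([999, 142, 104]);


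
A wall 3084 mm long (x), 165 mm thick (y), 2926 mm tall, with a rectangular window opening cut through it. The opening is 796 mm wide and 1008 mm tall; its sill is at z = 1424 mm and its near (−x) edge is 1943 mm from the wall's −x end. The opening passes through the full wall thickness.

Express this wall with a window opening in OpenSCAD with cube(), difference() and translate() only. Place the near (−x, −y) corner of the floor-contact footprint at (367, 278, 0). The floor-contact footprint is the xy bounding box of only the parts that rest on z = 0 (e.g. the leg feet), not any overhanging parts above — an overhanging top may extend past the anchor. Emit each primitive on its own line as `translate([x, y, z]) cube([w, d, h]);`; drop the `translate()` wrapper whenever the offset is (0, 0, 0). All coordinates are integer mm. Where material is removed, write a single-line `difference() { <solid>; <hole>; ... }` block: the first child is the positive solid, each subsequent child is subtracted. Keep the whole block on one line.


difference() { translate([367, 278, 0]) cube([3084, 165, 2926]); translate([2310, 278, 1424]) cube([796, 165, 1008]); }


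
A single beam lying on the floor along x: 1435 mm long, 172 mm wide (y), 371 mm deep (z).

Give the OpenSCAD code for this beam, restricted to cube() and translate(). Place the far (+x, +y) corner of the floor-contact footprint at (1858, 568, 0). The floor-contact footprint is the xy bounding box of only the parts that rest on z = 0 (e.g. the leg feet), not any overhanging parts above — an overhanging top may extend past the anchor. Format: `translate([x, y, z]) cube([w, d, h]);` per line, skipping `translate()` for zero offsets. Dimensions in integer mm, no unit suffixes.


translate([423, 396, 0]) cube([1435, 172, 371]);


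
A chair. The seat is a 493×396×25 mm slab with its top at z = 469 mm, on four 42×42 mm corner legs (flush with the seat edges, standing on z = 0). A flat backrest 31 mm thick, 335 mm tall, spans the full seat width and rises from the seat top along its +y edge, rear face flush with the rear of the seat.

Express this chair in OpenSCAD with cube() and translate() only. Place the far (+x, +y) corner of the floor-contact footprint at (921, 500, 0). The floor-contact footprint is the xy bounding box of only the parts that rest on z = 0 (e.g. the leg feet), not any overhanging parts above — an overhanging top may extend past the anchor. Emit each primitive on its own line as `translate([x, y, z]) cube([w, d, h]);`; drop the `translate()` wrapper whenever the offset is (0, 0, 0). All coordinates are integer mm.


translate([428, 104, 444]) cube([493, 396, 25]);
translate([428, 104, 0]) cube([42, 42, 444]);
translate([879, 104, 0]) cube([42, 42, 444]);
translate([428, 458, 0]) cube([42, 42, 444]);
translate([879, 458, 0]) cube([42, 42, 444]);
translate([428, 469, 469]) cube([493, 31, 335]);


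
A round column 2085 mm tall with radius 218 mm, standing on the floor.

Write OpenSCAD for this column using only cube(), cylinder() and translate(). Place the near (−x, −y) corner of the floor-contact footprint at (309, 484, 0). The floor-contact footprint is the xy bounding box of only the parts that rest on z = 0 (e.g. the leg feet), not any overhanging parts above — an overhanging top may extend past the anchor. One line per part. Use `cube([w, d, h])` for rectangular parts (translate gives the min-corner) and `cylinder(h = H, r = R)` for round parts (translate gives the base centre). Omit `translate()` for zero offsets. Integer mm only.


translate([527, 702, 0]) cylinder(h = 2085, r = 218);


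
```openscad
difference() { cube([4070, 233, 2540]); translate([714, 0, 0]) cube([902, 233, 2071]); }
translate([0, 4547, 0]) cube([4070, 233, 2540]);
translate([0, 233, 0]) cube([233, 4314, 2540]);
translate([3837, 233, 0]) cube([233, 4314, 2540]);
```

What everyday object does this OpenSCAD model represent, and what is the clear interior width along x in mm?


A single room. The interior width is 3604 mm.

Four walls enclosing a rectangle with a door in the front wall — a room. Outside width 4070 minus two 233 mm walls gives 3604 mm.


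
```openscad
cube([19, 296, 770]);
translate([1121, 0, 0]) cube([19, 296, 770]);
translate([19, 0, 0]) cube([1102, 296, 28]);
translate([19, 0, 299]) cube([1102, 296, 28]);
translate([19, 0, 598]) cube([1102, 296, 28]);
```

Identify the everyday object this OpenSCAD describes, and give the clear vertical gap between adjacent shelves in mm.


A bookshelf. The clear shelf gap is 271 mm.

Two tall side panels with 3 horizontal boards between them — a bookshelf. The first two shelf undersides are at z = 0 and z = 299; with shelf thickness 28, the clear gap is 299 − 0 − 28 = 271 mm.


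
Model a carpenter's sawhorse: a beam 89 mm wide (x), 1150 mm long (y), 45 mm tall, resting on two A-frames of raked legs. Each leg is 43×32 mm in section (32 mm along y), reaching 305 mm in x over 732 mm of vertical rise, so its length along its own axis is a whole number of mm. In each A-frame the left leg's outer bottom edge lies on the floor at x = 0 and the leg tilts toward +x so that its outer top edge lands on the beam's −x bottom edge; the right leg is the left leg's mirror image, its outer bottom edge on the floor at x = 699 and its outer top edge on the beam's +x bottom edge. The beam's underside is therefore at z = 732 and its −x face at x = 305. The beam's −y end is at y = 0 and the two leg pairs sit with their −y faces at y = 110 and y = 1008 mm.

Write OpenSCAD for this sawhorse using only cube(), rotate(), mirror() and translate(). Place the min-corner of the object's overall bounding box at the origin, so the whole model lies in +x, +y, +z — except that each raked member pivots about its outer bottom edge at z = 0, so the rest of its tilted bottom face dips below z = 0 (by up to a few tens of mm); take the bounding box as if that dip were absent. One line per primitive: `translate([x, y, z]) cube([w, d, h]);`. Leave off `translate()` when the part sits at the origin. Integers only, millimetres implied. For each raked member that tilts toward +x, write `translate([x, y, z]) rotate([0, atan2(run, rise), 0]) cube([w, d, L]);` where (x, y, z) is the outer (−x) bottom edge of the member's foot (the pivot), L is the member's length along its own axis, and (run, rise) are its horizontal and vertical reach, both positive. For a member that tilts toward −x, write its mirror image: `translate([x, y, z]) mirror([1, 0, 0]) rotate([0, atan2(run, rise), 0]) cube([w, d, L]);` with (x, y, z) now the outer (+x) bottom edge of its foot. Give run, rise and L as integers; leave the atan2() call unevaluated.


translate([305, 0, 732]) cube([89, 1150, 45]);
translate([0, 110, 0]) rotate([0, atan2(305, 732), 0]) cube([43, 32, 793]);
translate([699, 110, 0]) mirror([1, 0, 0]) rotate([0, atan2(305, 732), 0]) cube([43, 32, 793]);
translate([0, 1008, 0]) rotate([0, atan2(305, 732), 0]) cube([43, 32, 793]);
translate([699, 1008, 0]) mirror([1, 0, 0]) rotate([0, atan2(305, 732), 0]) cube([43, 32, 793]);


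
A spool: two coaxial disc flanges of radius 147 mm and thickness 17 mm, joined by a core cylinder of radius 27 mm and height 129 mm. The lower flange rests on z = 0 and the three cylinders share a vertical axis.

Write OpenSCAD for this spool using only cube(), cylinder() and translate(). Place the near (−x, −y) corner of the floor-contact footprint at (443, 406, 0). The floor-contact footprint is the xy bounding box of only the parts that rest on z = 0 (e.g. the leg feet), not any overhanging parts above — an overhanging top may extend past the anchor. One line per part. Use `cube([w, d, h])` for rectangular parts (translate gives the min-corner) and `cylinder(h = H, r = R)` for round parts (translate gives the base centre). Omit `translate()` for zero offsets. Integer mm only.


translate([590, 553, 0]) cylinder(h = 17, r = 147);
translate([590, 553, 17]) cylinder(h = 129, r = 27);
translate([590, 553, 146]) cylinder(h = 17, r = 147);


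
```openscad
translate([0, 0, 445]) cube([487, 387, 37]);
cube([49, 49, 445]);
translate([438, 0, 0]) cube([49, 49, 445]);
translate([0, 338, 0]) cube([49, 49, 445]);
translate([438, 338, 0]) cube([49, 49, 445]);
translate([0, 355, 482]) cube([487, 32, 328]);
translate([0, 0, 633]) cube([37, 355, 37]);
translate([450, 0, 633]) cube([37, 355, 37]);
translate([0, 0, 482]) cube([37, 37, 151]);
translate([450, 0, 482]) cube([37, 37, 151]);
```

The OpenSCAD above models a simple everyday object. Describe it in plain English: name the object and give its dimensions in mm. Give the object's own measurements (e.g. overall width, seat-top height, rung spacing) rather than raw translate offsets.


A chair. The seat is a 487×387×37 mm slab with its top at z = 482 mm, on four 49×49 mm corner legs (flush with the seat edges, standing on z = 0). A flat backrest 32 mm thick, 328 mm tall, spans the full seat width and rises from the seat top along its +y edge, rear face flush with the rear of the seat. Two armrests of 37×37 mm section run along each side from the seat's front edge to the front of the backrest, top faces 188 mm above the seat top and outer faces flush with the seat's x-edges; a 37×37 mm post under the front of each armrest stands on the seat at the front corner.


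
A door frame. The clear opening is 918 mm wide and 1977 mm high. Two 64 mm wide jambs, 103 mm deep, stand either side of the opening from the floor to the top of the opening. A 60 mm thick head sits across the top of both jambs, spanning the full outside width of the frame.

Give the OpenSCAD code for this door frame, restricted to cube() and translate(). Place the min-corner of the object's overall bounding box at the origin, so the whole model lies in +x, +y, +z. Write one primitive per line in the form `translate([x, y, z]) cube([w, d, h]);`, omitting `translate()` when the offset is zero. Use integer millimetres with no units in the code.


cube([64, 103, 1977]);
translate([982, 0, 0]) cube([64, 103, 1977]);
translate([0, 0, 1977]) cube([1046, 103, 60]);


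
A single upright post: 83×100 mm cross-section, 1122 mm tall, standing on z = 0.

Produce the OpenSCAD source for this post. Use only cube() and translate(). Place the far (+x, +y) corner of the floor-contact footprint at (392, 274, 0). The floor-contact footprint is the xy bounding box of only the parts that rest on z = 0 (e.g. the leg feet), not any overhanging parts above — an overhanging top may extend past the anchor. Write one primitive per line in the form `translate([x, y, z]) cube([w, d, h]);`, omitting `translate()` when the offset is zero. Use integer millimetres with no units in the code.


translate([309, 174, 0]) cube([83, 100, 1122]);


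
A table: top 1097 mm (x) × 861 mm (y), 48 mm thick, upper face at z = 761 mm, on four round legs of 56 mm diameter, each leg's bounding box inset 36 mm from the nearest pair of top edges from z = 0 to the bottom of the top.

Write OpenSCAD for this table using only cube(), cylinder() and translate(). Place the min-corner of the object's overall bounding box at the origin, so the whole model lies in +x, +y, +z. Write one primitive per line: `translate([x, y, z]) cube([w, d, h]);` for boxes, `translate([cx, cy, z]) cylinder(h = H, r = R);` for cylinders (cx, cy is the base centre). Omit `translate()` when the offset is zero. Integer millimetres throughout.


translate([0, 0, 713]) cube([1097, 861, 48]);
translate([64, 64, 0]) cylinder(h = 713, r = 28);
translate([1033, 64, 0]) cylinder(h = 713, r = 28);
translate([64, 797, 0]) cylinder(h = 713, r = 28);
translate([1033, 797, 0]) cylinder(h = 713, r = 28);


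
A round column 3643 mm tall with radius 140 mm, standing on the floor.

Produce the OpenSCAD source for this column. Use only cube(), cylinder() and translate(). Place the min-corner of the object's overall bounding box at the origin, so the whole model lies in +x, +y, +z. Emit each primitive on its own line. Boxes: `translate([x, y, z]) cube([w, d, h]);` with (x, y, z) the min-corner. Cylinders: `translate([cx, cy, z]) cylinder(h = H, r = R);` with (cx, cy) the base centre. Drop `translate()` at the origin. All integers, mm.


translate([140, 140, 0]) cylinder(h = 3643, r = 140);


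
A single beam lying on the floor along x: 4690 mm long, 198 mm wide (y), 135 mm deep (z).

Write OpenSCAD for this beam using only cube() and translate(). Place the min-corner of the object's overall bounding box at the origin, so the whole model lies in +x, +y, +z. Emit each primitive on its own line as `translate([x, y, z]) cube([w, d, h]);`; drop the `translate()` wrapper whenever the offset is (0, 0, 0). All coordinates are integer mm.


cube([4690, 198, 135]);


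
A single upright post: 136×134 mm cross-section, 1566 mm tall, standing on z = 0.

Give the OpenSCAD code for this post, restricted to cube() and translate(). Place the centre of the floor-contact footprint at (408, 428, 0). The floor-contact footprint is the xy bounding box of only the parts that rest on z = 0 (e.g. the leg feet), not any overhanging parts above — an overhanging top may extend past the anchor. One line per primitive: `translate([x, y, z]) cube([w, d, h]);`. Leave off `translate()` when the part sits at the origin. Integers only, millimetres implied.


translate([340, 361, 0]) cube([136, 134, 1566]);


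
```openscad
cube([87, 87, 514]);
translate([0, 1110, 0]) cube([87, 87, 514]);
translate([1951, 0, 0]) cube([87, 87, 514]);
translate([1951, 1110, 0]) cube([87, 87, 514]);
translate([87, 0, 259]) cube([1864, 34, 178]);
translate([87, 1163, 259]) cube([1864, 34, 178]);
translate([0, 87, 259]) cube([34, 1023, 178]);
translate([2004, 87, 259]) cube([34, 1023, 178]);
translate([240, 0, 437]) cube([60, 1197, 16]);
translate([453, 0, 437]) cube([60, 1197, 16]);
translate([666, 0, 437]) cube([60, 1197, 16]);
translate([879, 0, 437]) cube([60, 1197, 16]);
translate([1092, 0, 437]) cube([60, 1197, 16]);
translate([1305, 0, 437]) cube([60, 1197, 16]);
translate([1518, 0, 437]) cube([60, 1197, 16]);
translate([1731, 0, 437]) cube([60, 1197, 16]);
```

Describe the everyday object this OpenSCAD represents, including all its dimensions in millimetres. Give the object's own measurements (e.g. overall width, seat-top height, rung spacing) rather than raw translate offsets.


A bed frame 2038 mm long (x) by 1197 mm wide (y). Four 87×87 mm corner posts, 514 mm tall, at the corners of the footprint. Four rails of 34 mm thickness and 178 mm height run between adjacent posts with their undersides at z = 259 mm, their outer faces flush with the outside of the frame (the two x-running rails run between the posts' inner faces; the two y-running rails run between the posts' inner faces). 8 slats, each 60 mm wide (x) and 16 mm thick, lie across the top of the two x-running rails, running the full 1197 mm width of the frame in y; along x they sit between the end posts with a 153 mm gap after the −x posts and between neighbouring slats, leaving 160 mm before the +x posts.


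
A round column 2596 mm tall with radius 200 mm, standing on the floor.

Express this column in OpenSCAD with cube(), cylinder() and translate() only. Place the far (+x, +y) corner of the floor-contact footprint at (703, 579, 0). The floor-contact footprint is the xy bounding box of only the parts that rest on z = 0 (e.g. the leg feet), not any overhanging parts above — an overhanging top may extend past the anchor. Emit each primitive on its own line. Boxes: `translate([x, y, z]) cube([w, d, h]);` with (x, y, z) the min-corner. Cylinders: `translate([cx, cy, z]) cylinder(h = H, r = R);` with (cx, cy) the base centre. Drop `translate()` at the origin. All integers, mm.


translate([503, 379, 0]) cylinder(h = 2596, r = 200);


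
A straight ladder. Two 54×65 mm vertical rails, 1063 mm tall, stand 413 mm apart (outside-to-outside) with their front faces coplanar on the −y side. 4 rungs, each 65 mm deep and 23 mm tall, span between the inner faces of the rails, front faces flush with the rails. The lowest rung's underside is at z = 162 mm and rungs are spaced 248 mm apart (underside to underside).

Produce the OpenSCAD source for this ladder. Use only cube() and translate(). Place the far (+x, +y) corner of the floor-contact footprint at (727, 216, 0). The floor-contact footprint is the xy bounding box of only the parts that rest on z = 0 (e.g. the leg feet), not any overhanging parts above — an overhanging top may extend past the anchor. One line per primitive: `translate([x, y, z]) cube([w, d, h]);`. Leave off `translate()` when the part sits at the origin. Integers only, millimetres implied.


// rung span = 413 - 2*54 = 305
// rung[k] z = 162 + k*248
translate([314, 151, 0]) cube([54, 65, 1063]);
translate([673, 151, 0]) cube([54, 65, 1063]);
translate([368, 151, 162]) cube([305, 65, 23]);
translate([368, 151, 410]) cube([305, 65, 23]);
translate([368, 151, 658]) cube([305, 65, 23]);
translate([368, 151, 906]) cube([305, 65, 23]);


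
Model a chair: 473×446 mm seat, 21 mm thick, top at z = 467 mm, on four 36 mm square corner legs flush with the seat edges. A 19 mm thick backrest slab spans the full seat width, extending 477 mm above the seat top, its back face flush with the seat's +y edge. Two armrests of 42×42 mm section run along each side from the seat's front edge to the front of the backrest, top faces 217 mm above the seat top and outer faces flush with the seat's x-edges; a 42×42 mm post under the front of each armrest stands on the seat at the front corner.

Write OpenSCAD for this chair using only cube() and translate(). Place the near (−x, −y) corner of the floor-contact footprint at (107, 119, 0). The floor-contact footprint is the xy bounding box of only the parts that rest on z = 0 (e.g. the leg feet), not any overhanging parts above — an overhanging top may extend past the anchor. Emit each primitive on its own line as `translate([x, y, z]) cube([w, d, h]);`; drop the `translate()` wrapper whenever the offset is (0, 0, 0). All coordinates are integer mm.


translate([107, 119, 446]) cube([473, 446, 21]);
translate([107, 119, 0]) cube([36, 36, 446]);
translate([544, 119, 0]) cube([36, 36, 446]);
translate([107, 529, 0]) cube([36, 36, 446]);
translate([544, 529, 0]) cube([36, 36, 446]);
translate([107, 546, 467]) cube([473, 19, 477]);
translate([107, 119, 642]) cube([42, 427, 42]);
translate([538, 119, 642]) cube([42, 427, 42]);
translate([107, 119, 467]) cube([42, 42, 175]);
translate([538, 119, 467]) cube([42, 42, 175]);


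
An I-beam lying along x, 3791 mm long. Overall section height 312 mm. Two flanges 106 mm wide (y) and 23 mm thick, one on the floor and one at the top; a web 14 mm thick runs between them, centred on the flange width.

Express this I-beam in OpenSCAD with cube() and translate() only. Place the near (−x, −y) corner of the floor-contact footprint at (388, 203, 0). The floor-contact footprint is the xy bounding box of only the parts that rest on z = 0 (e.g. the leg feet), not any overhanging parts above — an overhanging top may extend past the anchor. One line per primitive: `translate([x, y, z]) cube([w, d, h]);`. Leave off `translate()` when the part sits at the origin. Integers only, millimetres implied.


translate([388, 203, 0]) cube([3791, 106, 23]);
translate([388, 249, 23]) cube([3791, 14, 266]);
translate([388, 203, 289]) cube([3791, 106, 23]);


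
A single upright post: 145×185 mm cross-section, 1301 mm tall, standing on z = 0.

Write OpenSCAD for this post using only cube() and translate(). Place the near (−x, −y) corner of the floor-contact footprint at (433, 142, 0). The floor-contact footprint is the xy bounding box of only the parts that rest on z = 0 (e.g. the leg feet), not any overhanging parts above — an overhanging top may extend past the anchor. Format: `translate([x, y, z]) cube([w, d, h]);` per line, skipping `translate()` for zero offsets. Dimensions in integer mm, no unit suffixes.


translate([433, 142, 0]) cube([145, 185, 1301]);


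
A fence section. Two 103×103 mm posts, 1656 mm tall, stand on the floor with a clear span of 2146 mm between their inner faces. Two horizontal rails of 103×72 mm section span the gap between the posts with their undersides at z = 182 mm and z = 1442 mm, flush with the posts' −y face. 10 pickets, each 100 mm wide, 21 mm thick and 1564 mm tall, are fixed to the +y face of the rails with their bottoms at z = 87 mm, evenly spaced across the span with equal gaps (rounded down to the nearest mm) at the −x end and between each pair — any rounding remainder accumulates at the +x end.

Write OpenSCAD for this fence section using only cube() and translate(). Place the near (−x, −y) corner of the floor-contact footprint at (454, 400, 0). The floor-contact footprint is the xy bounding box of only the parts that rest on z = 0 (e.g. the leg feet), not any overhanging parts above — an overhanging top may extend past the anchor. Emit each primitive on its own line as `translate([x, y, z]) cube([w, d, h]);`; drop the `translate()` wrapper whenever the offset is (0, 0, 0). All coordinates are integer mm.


translate([454, 400, 0]) cube([103, 103, 1656]);
translate([2703, 400, 0]) cube([103, 103, 1656]);
translate([557, 400, 182]) cube([2146, 103, 72]);
translate([557, 400, 1442]) cube([2146, 103, 72]);
translate([661, 503, 87]) cube([100, 21, 1564]);
translate([865, 503, 87]) cube([100, 21, 1564]);
translate([1069, 503, 87]) cube([100, 21, 1564]);
translate([1273, 503, 87]) cube([100, 21, 1564]);
translate([1477, 503, 87]) cube([100, 21, 1564]);
translate([1681, 503, 87]) cube([100, 21, 1564]);
translate([1885, 503, 87]) cube([100, 21, 1564]);
translate([2089, 503, 87]) cube([100, 21, 1564]);
translate([2293, 503, 87]) cube([100, 21, 1564]);
translate([2497, 503, 87]) cube([100, 21, 1564]);


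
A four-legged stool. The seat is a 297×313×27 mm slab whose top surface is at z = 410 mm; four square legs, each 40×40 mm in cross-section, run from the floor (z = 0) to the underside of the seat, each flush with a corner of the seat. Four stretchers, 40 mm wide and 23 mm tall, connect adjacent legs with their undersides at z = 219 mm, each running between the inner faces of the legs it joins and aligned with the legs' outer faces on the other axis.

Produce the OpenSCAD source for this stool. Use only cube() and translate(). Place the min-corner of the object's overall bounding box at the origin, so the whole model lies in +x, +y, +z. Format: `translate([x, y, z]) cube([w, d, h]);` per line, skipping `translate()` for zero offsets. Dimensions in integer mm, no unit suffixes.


translate([0, 0, 383]) cube([297, 313, 27]);
cube([40, 40, 383]);
translate([257, 0, 0]) cube([40, 40, 383]);
translate([0, 273, 0]) cube([40, 40, 383]);
translate([257, 273, 0]) cube([40, 40, 383]);
translate([40, 0, 219]) cube([217, 40, 23]);
translate([40, 273, 219]) cube([217, 40, 23]);
translate([0, 40, 219]) cube([40, 233, 23]);
translate([257, 40, 219]) cube([40, 233, 23]);


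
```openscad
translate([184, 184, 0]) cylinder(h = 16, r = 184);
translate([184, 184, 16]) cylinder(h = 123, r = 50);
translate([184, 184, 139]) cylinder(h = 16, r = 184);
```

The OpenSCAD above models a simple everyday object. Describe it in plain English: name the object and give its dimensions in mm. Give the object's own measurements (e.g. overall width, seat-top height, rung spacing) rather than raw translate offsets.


A spool: two coaxial disc flanges of radius 184 mm and thickness 16 mm, joined by a core cylinder of radius 50 mm and height 123 mm. The lower flange rests on z = 0 and the three cylinders share a vertical axis.


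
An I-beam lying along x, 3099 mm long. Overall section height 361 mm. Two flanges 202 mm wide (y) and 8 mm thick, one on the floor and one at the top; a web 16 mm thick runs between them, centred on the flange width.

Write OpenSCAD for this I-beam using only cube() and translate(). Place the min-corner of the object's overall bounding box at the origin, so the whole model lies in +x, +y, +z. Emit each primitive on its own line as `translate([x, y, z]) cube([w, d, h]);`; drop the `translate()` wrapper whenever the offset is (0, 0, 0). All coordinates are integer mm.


cube([3099, 202, 8]);
translate([0, 93, 8]) cube([3099, 16, 345]);
translate([0, 0, 353]) cube([3099, 202, 8]);


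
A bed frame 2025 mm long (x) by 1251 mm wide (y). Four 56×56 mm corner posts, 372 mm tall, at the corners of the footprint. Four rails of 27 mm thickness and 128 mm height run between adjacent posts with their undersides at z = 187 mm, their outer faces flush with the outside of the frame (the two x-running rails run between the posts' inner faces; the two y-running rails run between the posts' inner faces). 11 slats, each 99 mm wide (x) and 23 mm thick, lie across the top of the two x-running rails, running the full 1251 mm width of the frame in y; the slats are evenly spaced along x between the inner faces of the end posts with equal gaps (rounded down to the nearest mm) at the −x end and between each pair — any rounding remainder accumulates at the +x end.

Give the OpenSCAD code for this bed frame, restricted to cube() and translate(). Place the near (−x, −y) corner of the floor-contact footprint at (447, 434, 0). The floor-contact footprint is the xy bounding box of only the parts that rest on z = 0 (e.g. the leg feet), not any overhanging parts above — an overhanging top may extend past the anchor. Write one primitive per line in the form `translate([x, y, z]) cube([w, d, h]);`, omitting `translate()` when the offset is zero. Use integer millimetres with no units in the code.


translate([447, 434, 0]) cube([56, 56, 372]);
translate([447, 1629, 0]) cube([56, 56, 372]);
translate([2416, 434, 0]) cube([56, 56, 372]);
translate([2416, 1629, 0]) cube([56, 56, 372]);
translate([503, 434, 187]) cube([1913, 27, 128]);
translate([503, 1658, 187]) cube([1913, 27, 128]);
translate([447, 490, 187]) cube([27, 1139, 128]);
translate([2445, 490, 187]) cube([27, 1139, 128]);
translate([571, 434, 315]) cube([99, 1251, 23]);
translate([738, 434, 315]) cube([99, 1251, 23]);
translate([905, 434, 315]) cube([99, 1251, 23]);
translate([1072, 434, 315]) cube([99, 1251, 23]);
translate([1239, 434, 315]) cube([99, 1251, 23]);
translate([1406, 434, 315]) cube([99, 1251, 23]);
translate([1573, 434, 315]) cube([99, 1251, 23]);
translate([1740, 434, 315]) cube([99, 1251, 23]);
translate([1907, 434, 315]) cube([99, 1251, 23]);
translate([2074, 434, 315]) cube([99, 1251, 23]);
translate([2241, 434, 315]) cube([99, 1251, 23]);


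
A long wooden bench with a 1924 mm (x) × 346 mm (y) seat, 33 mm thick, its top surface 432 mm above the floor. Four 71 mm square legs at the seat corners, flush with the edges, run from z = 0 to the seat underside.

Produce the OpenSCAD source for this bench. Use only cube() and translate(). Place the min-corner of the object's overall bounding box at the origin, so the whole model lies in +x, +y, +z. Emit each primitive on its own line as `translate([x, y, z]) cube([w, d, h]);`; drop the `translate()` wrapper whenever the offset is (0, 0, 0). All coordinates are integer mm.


translate([0, 0, 399]) cube([1924, 346, 33]);
cube([71, 71, 399]);
translate([0, 275, 0]) cube([71, 71, 399]);
translate([1853, 0, 0]) cube([71, 71, 399]);
translate([1853, 275, 0]) cube([71, 71, 399]);


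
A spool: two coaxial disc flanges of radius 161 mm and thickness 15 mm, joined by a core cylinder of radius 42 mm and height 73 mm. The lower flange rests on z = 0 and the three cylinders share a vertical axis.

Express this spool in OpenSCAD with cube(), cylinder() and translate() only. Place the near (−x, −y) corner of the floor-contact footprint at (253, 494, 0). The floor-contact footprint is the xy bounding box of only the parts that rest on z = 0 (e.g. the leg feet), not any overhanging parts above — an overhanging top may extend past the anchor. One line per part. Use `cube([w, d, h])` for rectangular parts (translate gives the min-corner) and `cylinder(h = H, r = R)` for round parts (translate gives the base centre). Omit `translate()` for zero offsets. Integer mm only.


translate([414, 655, 0]) cylinder(h = 15, r = 161);
translate([414, 655, 15]) cylinder(h = 73, r = 42);
translate([414, 655, 88]) cylinder(h = 15, r = 161);


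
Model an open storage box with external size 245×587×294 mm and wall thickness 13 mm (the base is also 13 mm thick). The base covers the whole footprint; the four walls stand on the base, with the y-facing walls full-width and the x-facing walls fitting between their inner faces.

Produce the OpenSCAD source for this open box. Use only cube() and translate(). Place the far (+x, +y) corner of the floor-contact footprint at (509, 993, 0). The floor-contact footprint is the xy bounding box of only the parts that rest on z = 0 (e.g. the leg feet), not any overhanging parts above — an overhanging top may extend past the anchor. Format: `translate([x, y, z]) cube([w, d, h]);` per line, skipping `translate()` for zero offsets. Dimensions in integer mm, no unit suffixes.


translate([264, 406, 0]) cube([245, 587, 13]);
translate([264, 406, 13]) cube([245, 13, 281]);
translate([264, 980, 13]) cube([245, 13, 281]);
translate([264, 419, 13]) cube([13, 561, 281]);
translate([496, 419, 13]) cube([13, 561, 281]);


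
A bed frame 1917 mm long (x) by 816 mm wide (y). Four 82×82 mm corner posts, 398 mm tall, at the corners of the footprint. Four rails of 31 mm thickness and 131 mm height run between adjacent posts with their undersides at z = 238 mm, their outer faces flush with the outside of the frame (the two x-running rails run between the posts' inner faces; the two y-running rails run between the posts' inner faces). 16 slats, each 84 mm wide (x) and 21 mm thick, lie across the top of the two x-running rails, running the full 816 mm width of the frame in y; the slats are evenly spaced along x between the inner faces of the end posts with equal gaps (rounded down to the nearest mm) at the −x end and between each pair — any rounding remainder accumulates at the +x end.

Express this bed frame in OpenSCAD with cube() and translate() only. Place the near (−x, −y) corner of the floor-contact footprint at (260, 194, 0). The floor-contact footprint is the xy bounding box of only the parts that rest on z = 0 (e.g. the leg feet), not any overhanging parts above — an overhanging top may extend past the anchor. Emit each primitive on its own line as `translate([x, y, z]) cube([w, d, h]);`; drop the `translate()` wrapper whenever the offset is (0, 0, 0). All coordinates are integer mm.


translate([260, 194, 0]) cube([82, 82, 398]);
translate([260, 928, 0]) cube([82, 82, 398]);
translate([2095, 194, 0]) cube([82, 82, 398]);
translate([2095, 928, 0]) cube([82, 82, 398]);
translate([342, 194, 238]) cube([1753, 31, 131]);
translate([342, 979, 238]) cube([1753, 31, 131]);
translate([260, 276, 238]) cube([31, 652, 131]);
translate([2146, 276, 238]) cube([31, 652, 131]);
translate([366, 194, 369]) cube([84, 816, 21]);
translate([474, 194, 369]) cube([84, 816, 21]);
translate([582, 194, 369]) cube([84, 816, 21]);
translate([690, 194, 369]) cube([84, 816, 21]);
translate([798, 194, 369]) cube([84, 816, 21]);
translate([906, 194, 369]) cube([84, 816, 21]);
translate([1014, 194, 369]) cube([84, 816, 21]);
translate([1122, 194, 369]) cube([84, 816, 21]);
translate([1230, 194, 369]) cube([84, 816, 21]);
translate([1338, 194, 369]) cube([84, 816, 21]);
translate([1446, 194, 369]) cube([84, 816, 21]);
translate([1554, 194, 369]) cube([84, 816, 21]);
translate([1662, 194, 369]) cube([84, 816, 21]);
translate([1770, 194, 369]) cube([84, 816, 21]);
translate([1878, 194, 369]) cube([84, 816, 21]);
translate([1986, 194, 369]) cube([84, 816, 21]);
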